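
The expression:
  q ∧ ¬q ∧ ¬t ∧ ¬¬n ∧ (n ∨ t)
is never true.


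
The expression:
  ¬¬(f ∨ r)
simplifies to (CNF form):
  f ∨ r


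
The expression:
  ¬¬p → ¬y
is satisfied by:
  {p: False, y: False}
  {y: True, p: False}
  {p: True, y: False}


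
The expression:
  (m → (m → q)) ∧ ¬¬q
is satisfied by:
  {q: True}


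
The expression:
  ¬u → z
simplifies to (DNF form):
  u ∨ z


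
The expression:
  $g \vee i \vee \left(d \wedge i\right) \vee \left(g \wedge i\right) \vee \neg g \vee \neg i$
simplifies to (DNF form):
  $\text{True}$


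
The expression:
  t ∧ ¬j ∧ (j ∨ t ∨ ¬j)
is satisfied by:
  {t: True, j: False}


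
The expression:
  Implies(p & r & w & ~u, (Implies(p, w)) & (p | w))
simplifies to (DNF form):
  True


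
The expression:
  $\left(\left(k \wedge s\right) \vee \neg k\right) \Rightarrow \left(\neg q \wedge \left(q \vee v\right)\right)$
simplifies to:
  $\left(k \vee v\right) \wedge \left(k \vee \neg q\right) \wedge \left(v \vee \neg s\right) \wedge \left(\neg q \vee \neg s\right)$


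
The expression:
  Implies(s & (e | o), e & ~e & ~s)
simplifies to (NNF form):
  ~s | (~e & ~o)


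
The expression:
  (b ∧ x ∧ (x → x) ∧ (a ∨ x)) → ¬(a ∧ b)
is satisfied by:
  {x: False, a: False, b: False}
  {b: True, x: False, a: False}
  {a: True, x: False, b: False}
  {b: True, a: True, x: False}
  {x: True, b: False, a: False}
  {b: True, x: True, a: False}
  {a: True, x: True, b: False}


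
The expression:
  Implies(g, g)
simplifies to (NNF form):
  True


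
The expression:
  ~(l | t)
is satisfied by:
  {l: False, t: False}


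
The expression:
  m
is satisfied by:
  {m: True}


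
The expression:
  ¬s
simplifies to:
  ¬s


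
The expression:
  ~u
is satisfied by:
  {u: False}


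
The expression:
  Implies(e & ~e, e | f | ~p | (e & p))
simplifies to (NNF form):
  True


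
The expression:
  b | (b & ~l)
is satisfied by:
  {b: True}


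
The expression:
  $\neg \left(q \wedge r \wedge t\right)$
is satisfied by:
  {t: False, r: False, q: False}
  {q: True, t: False, r: False}
  {r: True, t: False, q: False}
  {q: True, r: True, t: False}
  {t: True, q: False, r: False}
  {q: True, t: True, r: False}
  {r: True, t: True, q: False}


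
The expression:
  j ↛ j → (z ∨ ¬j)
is always true.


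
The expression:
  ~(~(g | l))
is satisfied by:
  {l: True, g: True}
  {l: True, g: False}
  {g: True, l: False}


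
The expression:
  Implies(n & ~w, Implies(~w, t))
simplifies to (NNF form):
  t | w | ~n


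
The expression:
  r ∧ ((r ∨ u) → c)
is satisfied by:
  {r: True, c: True}


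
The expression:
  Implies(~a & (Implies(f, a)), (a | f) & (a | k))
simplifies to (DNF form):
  a | f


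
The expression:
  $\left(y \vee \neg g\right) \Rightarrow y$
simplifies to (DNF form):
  $g \vee y$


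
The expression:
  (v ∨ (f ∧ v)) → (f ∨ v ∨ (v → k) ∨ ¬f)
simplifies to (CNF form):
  True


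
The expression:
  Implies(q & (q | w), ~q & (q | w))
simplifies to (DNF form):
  ~q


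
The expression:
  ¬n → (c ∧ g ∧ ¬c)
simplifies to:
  n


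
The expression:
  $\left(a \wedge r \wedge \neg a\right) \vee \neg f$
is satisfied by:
  {f: False}


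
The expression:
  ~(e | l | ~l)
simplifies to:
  False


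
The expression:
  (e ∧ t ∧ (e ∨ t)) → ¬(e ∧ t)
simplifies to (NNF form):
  ¬e ∨ ¬t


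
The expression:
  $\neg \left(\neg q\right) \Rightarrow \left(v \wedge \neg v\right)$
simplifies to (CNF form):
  $\neg q$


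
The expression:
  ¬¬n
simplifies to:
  n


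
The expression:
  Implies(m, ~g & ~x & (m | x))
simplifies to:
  ~m | (~g & ~x)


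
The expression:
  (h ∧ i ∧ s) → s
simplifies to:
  True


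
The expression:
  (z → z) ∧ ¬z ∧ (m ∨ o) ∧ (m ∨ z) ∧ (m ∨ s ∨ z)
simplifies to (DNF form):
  m ∧ ¬z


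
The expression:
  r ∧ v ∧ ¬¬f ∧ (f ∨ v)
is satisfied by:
  {r: True, f: True, v: True}


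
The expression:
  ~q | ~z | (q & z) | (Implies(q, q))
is always true.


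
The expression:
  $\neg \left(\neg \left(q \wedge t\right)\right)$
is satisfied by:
  {t: True, q: True}


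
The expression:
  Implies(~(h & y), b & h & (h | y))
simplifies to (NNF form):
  h & (b | y)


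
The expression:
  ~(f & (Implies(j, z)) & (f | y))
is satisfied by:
  {j: True, z: False, f: False}
  {z: False, f: False, j: False}
  {j: True, z: True, f: False}
  {z: True, j: False, f: False}
  {f: True, j: True, z: False}


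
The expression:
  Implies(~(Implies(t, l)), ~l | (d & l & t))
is always true.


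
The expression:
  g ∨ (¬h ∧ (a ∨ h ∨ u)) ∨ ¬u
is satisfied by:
  {g: True, h: False, u: False}
  {h: False, u: False, g: False}
  {g: True, u: True, h: False}
  {u: True, h: False, g: False}
  {g: True, h: True, u: False}
  {h: True, g: False, u: False}
  {g: True, u: True, h: True}


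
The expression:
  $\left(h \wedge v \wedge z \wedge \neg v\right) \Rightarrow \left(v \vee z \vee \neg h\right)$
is always true.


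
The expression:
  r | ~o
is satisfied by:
  {r: True, o: False}
  {o: False, r: False}
  {o: True, r: True}


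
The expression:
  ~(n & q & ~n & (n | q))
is always true.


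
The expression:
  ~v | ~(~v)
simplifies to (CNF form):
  True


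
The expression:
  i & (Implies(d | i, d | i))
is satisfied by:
  {i: True}


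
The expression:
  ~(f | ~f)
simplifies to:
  False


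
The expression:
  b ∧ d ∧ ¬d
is never true.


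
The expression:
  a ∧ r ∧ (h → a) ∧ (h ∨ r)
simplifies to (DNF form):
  a ∧ r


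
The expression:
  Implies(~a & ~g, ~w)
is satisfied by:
  {a: True, g: True, w: False}
  {a: True, w: False, g: False}
  {g: True, w: False, a: False}
  {g: False, w: False, a: False}
  {a: True, g: True, w: True}
  {a: True, w: True, g: False}
  {g: True, w: True, a: False}


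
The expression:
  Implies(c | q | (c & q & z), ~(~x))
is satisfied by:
  {x: True, q: False, c: False}
  {x: True, c: True, q: False}
  {x: True, q: True, c: False}
  {x: True, c: True, q: True}
  {c: False, q: False, x: False}


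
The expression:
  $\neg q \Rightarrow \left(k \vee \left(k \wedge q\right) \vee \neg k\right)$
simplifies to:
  $\text{True}$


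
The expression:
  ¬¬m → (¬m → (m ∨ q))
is always true.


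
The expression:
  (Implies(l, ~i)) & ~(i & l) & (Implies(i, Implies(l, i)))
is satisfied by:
  {l: False, i: False}
  {i: True, l: False}
  {l: True, i: False}


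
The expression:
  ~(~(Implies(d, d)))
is always true.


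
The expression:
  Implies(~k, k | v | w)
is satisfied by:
  {k: True, v: True, w: True}
  {k: True, v: True, w: False}
  {k: True, w: True, v: False}
  {k: True, w: False, v: False}
  {v: True, w: True, k: False}
  {v: True, w: False, k: False}
  {w: True, v: False, k: False}


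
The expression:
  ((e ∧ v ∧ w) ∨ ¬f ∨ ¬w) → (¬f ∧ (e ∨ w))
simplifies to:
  (e ∧ ¬f) ∨ (w ∧ ¬e) ∨ (w ∧ ¬v)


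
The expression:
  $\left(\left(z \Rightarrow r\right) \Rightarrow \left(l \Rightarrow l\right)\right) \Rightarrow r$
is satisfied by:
  {r: True}


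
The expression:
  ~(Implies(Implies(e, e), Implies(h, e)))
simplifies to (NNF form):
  h & ~e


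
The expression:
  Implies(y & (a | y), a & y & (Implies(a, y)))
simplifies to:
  a | ~y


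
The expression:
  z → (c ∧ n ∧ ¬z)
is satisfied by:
  {z: False}


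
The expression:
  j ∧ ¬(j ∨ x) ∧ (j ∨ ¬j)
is never true.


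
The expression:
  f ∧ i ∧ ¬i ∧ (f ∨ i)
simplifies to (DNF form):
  False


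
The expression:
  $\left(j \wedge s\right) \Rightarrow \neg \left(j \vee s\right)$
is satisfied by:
  {s: False, j: False}
  {j: True, s: False}
  {s: True, j: False}


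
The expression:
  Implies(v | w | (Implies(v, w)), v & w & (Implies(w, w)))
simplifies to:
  v & w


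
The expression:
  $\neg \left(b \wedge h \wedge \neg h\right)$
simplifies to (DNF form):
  $\text{True}$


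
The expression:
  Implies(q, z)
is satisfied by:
  {z: True, q: False}
  {q: False, z: False}
  {q: True, z: True}


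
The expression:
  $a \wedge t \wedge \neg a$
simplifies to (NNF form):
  $\text{False}$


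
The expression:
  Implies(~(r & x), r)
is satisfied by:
  {r: True}


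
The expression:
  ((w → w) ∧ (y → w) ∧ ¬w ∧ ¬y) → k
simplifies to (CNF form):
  k ∨ w ∨ y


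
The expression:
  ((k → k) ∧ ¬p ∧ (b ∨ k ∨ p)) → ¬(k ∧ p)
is always true.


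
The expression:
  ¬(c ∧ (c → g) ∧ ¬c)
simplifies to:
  True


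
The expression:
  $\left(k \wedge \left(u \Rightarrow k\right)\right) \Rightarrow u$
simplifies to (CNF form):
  $u \vee \neg k$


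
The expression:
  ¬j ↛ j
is always true.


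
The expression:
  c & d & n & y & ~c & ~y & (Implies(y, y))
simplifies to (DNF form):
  False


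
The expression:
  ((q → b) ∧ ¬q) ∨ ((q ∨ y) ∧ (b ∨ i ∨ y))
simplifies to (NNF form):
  b ∨ i ∨ y ∨ ¬q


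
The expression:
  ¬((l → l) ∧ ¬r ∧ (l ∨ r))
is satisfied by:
  {r: True, l: False}
  {l: False, r: False}
  {l: True, r: True}


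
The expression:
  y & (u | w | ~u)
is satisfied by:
  {y: True}


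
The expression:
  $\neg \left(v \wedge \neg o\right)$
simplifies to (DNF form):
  $o \vee \neg v$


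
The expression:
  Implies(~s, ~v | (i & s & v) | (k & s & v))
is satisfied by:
  {s: True, v: False}
  {v: False, s: False}
  {v: True, s: True}


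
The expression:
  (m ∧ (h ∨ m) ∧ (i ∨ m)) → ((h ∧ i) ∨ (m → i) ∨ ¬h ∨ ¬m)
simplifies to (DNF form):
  i ∨ ¬h ∨ ¬m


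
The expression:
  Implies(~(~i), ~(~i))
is always true.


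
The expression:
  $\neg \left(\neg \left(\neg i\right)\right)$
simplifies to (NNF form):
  $\neg i$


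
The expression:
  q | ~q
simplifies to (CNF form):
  True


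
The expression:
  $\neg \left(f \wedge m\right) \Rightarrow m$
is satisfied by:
  {m: True}


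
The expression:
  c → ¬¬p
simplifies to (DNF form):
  p ∨ ¬c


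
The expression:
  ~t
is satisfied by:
  {t: False}


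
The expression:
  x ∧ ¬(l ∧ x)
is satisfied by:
  {x: True, l: False}


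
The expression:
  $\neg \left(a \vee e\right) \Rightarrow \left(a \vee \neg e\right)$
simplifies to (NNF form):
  $\text{True}$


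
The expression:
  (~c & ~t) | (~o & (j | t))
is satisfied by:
  {j: True, o: False, c: False, t: False}
  {t: False, o: False, j: False, c: False}
  {t: True, j: True, o: False, c: False}
  {t: True, o: False, j: False, c: False}
  {c: True, j: True, t: False, o: False}
  {c: True, t: True, j: True, o: False}
  {c: True, t: True, o: False, j: False}
  {j: True, o: True, t: False, c: False}
  {o: True, t: False, j: False, c: False}


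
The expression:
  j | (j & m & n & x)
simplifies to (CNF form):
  j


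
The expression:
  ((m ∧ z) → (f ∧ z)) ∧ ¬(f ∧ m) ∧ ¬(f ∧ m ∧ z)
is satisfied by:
  {z: False, m: False, f: False}
  {f: True, z: False, m: False}
  {z: True, f: False, m: False}
  {f: True, z: True, m: False}
  {m: True, f: False, z: False}


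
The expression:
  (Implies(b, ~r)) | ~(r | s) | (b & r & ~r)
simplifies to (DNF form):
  ~b | ~r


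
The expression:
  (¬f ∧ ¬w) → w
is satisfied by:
  {w: True, f: True}
  {w: True, f: False}
  {f: True, w: False}


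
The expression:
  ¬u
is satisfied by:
  {u: False}


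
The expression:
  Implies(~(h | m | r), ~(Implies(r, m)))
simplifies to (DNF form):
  h | m | r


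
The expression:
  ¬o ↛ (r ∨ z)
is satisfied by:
  {o: False, r: False, z: False}


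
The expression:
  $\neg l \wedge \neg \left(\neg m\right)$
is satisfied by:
  {m: True, l: False}


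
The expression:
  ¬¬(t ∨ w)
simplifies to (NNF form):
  t ∨ w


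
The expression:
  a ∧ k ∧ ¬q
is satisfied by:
  {a: True, k: True, q: False}


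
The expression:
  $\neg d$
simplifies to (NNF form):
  $\neg d$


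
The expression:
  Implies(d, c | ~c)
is always true.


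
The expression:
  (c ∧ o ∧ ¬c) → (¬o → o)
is always true.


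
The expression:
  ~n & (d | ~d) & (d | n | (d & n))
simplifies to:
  d & ~n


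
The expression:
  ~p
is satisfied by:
  {p: False}


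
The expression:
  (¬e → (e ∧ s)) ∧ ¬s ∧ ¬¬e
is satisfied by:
  {e: True, s: False}


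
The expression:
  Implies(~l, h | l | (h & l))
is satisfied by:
  {l: True, h: True}
  {l: True, h: False}
  {h: True, l: False}


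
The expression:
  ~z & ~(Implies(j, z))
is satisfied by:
  {j: True, z: False}


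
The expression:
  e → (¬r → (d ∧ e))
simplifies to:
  d ∨ r ∨ ¬e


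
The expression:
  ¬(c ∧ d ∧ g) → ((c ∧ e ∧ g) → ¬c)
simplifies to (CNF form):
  d ∨ ¬c ∨ ¬e ∨ ¬g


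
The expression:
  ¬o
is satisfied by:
  {o: False}


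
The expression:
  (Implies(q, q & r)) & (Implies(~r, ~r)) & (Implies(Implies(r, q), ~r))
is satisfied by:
  {q: False}


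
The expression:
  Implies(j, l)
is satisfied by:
  {l: True, j: False}
  {j: False, l: False}
  {j: True, l: True}


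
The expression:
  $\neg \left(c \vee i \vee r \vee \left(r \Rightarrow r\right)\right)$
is never true.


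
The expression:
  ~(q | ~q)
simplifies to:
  False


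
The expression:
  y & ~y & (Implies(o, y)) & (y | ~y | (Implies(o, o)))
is never true.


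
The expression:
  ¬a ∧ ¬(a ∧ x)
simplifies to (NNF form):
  ¬a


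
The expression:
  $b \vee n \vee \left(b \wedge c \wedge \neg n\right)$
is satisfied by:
  {n: True, b: True}
  {n: True, b: False}
  {b: True, n: False}


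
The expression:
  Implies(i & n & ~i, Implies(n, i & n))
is always true.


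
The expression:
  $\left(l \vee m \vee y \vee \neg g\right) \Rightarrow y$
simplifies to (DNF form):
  $y \vee \left(g \wedge \neg l \wedge \neg m\right)$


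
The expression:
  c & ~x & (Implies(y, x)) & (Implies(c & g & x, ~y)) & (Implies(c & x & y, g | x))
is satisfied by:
  {c: True, x: False, y: False}


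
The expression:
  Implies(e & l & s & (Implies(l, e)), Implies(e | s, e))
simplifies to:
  True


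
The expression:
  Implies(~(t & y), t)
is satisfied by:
  {t: True}


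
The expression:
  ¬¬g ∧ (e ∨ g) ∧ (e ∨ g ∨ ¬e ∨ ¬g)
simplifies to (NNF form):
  g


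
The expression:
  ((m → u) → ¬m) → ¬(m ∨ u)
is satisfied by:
  {m: False, u: False}
  {u: True, m: True}


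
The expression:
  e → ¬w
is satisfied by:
  {w: False, e: False}
  {e: True, w: False}
  {w: True, e: False}


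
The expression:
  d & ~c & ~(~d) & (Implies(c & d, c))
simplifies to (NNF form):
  d & ~c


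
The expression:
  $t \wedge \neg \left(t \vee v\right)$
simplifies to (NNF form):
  $\text{False}$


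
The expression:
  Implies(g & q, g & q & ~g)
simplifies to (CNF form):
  ~g | ~q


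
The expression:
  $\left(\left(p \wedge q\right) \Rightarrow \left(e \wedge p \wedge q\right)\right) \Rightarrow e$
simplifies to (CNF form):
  $\left(e \vee p\right) \wedge \left(e \vee q\right)$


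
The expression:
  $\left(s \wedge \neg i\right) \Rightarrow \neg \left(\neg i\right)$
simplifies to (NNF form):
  $i \vee \neg s$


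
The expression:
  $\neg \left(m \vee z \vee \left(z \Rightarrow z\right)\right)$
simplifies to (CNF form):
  $\text{False}$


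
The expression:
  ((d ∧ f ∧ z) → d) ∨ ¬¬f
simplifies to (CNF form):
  True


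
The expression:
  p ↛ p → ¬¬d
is always true.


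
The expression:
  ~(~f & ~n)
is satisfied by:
  {n: True, f: True}
  {n: True, f: False}
  {f: True, n: False}


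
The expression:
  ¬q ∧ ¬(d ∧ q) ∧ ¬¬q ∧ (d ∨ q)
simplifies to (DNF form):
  False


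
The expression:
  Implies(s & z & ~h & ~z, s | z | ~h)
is always true.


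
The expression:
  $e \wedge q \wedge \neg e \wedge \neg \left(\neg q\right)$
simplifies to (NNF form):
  $\text{False}$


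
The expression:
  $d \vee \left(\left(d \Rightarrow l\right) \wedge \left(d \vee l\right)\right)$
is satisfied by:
  {d: True, l: True}
  {d: True, l: False}
  {l: True, d: False}


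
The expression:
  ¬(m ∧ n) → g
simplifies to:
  g ∨ (m ∧ n)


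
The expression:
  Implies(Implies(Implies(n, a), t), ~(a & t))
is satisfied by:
  {t: False, a: False}
  {a: True, t: False}
  {t: True, a: False}


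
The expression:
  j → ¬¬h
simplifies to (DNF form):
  h ∨ ¬j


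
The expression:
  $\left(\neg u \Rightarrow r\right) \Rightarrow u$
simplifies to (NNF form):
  $u \vee \neg r$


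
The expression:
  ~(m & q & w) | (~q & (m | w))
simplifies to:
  ~m | ~q | ~w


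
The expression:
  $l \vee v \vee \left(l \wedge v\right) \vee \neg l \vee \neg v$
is always true.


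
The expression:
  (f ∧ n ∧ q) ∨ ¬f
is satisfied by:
  {n: True, q: True, f: False}
  {n: True, q: False, f: False}
  {q: True, n: False, f: False}
  {n: False, q: False, f: False}
  {f: True, n: True, q: True}


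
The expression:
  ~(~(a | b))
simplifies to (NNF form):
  a | b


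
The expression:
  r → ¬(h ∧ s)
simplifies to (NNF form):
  ¬h ∨ ¬r ∨ ¬s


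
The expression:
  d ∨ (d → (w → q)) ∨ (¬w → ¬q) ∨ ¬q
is always true.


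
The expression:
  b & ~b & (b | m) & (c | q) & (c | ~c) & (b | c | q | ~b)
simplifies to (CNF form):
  False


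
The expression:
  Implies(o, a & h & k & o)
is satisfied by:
  {a: True, h: True, k: True, o: False}
  {a: True, h: True, k: False, o: False}
  {a: True, k: True, h: False, o: False}
  {a: True, k: False, h: False, o: False}
  {h: True, k: True, a: False, o: False}
  {h: True, a: False, k: False, o: False}
  {h: False, k: True, a: False, o: False}
  {h: False, a: False, k: False, o: False}
  {a: True, o: True, h: True, k: True}


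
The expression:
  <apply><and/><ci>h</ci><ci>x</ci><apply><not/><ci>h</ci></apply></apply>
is never true.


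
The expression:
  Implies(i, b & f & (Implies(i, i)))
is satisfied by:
  {b: True, f: True, i: False}
  {b: True, f: False, i: False}
  {f: True, b: False, i: False}
  {b: False, f: False, i: False}
  {i: True, b: True, f: True}


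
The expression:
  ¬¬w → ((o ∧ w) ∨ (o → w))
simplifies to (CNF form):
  True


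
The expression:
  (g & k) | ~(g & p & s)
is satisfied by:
  {k: True, s: False, p: False, g: False}
  {k: False, s: False, p: False, g: False}
  {g: True, k: True, s: False, p: False}
  {g: True, k: False, s: False, p: False}
  {k: True, p: True, g: False, s: False}
  {p: True, g: False, s: False, k: False}
  {g: True, p: True, k: True, s: False}
  {g: True, p: True, k: False, s: False}
  {k: True, s: True, g: False, p: False}
  {s: True, g: False, p: False, k: False}
  {k: True, g: True, s: True, p: False}
  {g: True, s: True, k: False, p: False}
  {k: True, p: True, s: True, g: False}
  {p: True, s: True, g: False, k: False}
  {g: True, p: True, s: True, k: True}


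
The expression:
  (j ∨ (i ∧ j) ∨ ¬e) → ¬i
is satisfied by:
  {e: True, i: False, j: False}
  {e: False, i: False, j: False}
  {j: True, e: True, i: False}
  {j: True, e: False, i: False}
  {i: True, e: True, j: False}


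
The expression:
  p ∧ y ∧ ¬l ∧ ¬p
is never true.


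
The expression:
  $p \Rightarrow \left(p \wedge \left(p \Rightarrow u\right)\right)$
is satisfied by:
  {u: True, p: False}
  {p: False, u: False}
  {p: True, u: True}


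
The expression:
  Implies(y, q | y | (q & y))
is always true.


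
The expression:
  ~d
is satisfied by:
  {d: False}


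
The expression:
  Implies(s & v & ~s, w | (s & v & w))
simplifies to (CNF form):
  True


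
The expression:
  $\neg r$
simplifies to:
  $\neg r$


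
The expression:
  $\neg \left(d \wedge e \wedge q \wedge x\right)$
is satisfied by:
  {e: False, q: False, d: False, x: False}
  {x: True, e: False, q: False, d: False}
  {d: True, e: False, q: False, x: False}
  {x: True, d: True, e: False, q: False}
  {q: True, x: False, e: False, d: False}
  {x: True, q: True, e: False, d: False}
  {d: True, q: True, x: False, e: False}
  {x: True, d: True, q: True, e: False}
  {e: True, d: False, q: False, x: False}
  {x: True, e: True, d: False, q: False}
  {d: True, e: True, x: False, q: False}
  {x: True, d: True, e: True, q: False}
  {q: True, e: True, d: False, x: False}
  {x: True, q: True, e: True, d: False}
  {d: True, q: True, e: True, x: False}


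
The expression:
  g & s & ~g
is never true.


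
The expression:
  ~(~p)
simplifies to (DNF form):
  p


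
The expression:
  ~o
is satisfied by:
  {o: False}


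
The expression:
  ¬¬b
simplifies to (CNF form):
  b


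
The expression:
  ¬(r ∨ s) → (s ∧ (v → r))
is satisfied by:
  {r: True, s: True}
  {r: True, s: False}
  {s: True, r: False}


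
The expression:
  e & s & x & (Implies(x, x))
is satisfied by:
  {e: True, s: True, x: True}


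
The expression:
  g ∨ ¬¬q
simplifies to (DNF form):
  g ∨ q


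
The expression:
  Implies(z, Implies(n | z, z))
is always true.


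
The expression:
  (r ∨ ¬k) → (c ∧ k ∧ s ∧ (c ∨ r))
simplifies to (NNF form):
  k ∧ (c ∨ ¬r) ∧ (s ∨ ¬r)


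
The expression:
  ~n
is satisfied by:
  {n: False}


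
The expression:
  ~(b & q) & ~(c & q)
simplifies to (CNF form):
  (~b | ~q) & (~c | ~q)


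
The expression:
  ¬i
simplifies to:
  ¬i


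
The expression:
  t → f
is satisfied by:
  {f: True, t: False}
  {t: False, f: False}
  {t: True, f: True}


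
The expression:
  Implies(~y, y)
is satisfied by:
  {y: True}


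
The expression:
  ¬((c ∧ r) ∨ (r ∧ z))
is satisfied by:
  {z: False, r: False, c: False}
  {c: True, z: False, r: False}
  {z: True, c: False, r: False}
  {c: True, z: True, r: False}
  {r: True, c: False, z: False}


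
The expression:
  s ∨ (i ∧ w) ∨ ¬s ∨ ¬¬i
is always true.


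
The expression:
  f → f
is always true.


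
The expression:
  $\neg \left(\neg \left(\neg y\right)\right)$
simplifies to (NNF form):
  $\neg y$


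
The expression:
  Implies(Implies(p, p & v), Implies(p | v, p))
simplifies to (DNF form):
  p | ~v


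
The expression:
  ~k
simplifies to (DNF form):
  ~k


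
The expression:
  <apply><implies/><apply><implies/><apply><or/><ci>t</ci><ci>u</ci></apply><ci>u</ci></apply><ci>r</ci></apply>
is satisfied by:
  {r: True, t: True, u: False}
  {r: True, u: False, t: False}
  {r: True, t: True, u: True}
  {r: True, u: True, t: False}
  {t: True, u: False, r: False}


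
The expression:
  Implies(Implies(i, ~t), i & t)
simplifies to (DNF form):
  i & t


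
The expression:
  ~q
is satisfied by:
  {q: False}


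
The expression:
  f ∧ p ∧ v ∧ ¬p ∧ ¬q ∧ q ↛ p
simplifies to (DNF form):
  False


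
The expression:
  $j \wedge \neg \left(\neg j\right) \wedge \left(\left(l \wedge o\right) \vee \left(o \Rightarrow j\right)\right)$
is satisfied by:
  {j: True}


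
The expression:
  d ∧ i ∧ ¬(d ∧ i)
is never true.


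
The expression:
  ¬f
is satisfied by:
  {f: False}


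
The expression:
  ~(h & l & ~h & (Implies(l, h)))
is always true.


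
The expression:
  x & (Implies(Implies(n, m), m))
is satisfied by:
  {n: True, m: True, x: True}
  {n: True, x: True, m: False}
  {m: True, x: True, n: False}


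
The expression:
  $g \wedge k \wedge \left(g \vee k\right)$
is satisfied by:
  {g: True, k: True}


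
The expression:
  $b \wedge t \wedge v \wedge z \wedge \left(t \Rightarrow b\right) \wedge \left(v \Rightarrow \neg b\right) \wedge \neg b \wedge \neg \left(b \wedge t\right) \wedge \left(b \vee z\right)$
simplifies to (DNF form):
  $\text{False}$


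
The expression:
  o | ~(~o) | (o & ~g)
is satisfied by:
  {o: True}


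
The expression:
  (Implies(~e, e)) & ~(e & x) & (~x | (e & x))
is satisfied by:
  {e: True, x: False}


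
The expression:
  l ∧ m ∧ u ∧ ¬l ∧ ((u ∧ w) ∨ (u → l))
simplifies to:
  False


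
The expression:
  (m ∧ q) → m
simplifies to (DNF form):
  True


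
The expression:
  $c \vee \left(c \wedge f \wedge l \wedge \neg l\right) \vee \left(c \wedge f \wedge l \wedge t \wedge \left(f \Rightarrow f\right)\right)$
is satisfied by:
  {c: True}


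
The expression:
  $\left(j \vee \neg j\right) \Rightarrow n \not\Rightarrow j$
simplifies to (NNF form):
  $n \wedge \neg j$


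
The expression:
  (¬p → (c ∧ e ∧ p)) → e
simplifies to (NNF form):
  e ∨ ¬p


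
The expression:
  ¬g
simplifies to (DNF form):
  ¬g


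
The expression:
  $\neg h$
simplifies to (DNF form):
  $\neg h$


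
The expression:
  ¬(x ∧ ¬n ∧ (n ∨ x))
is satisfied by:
  {n: True, x: False}
  {x: False, n: False}
  {x: True, n: True}


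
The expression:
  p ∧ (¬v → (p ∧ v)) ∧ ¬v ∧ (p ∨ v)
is never true.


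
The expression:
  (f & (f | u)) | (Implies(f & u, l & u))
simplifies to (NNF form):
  True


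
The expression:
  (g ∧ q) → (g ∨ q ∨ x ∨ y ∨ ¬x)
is always true.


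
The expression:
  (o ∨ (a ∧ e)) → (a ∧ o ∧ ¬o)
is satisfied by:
  {o: False, e: False, a: False}
  {a: True, o: False, e: False}
  {e: True, o: False, a: False}


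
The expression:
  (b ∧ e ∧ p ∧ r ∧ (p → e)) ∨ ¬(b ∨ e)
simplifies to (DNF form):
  (e ∧ ¬e) ∨ (¬b ∧ ¬e) ∨ (b ∧ e ∧ ¬e) ∨ (b ∧ ¬b ∧ ¬e) ∨ (e ∧ p ∧ ¬e) ∨ (e ∧ r ∧ ¬e) ∨ (p ∧ ¬b ∧ ¬e) ∨ (r ∧ ¬b ∧ ¬e) ∨ (b ∧ e ∧ p ∧ r) ∨ (b ∧ e ∧ p ∧ ¬e) ∨ (b ∧ e ∧ r ∧ ¬e) ∨ (b ∧ p ∧ r ∧ ¬b) ∨ (b ∧ p ∧ ¬b ∧ ¬e) ∨ (b ∧ r ∧ ¬b ∧ ¬e) ∨ (e ∧ p ∧ r ∧ ¬e) ∨ (p ∧ r ∧ ¬b ∧ ¬e)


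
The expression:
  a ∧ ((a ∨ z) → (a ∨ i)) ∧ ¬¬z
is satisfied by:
  {a: True, z: True}


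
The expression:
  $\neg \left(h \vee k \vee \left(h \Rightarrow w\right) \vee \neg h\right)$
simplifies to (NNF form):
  $\text{False}$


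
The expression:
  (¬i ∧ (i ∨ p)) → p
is always true.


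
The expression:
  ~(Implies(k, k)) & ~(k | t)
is never true.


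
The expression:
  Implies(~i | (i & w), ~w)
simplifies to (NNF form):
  ~w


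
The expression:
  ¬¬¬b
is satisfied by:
  {b: False}


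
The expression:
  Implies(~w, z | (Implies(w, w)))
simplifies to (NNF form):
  True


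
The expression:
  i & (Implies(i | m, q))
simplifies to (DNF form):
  i & q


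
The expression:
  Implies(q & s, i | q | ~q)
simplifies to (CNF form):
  True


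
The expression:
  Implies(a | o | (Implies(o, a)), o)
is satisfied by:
  {o: True}


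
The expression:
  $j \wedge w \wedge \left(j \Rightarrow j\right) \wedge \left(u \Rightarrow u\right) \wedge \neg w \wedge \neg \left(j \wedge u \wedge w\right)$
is never true.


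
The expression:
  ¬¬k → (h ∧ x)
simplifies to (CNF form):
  (h ∨ ¬k) ∧ (x ∨ ¬k)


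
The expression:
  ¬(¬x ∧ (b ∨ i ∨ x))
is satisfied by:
  {x: True, i: False, b: False}
  {x: True, b: True, i: False}
  {x: True, i: True, b: False}
  {x: True, b: True, i: True}
  {b: False, i: False, x: False}


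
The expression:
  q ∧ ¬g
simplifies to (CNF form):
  q ∧ ¬g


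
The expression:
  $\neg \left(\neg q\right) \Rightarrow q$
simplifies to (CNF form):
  $\text{True}$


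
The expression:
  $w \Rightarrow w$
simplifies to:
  $\text{True}$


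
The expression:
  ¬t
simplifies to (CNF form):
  ¬t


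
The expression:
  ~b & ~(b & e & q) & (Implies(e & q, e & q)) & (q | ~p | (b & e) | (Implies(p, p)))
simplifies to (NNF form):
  ~b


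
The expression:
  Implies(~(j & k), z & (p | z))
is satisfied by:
  {k: True, z: True, j: True}
  {k: True, z: True, j: False}
  {z: True, j: True, k: False}
  {z: True, j: False, k: False}
  {k: True, j: True, z: False}


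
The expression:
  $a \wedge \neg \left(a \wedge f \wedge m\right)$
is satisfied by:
  {a: True, m: False, f: False}
  {a: True, f: True, m: False}
  {a: True, m: True, f: False}


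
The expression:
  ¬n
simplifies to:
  ¬n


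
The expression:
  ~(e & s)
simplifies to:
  ~e | ~s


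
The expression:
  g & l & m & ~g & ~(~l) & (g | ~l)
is never true.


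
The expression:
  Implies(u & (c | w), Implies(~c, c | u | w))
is always true.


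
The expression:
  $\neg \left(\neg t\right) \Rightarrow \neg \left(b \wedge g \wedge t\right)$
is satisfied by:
  {g: False, t: False, b: False}
  {b: True, g: False, t: False}
  {t: True, g: False, b: False}
  {b: True, t: True, g: False}
  {g: True, b: False, t: False}
  {b: True, g: True, t: False}
  {t: True, g: True, b: False}


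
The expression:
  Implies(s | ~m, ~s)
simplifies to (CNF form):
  ~s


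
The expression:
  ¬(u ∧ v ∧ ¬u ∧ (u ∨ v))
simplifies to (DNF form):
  True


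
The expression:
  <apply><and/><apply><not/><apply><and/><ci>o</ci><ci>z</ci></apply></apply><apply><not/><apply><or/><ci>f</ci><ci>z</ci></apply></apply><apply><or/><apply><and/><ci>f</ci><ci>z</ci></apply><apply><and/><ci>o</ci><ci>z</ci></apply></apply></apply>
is never true.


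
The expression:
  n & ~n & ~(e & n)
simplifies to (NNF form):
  False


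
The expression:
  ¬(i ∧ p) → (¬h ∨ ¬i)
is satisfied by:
  {p: True, h: False, i: False}
  {h: False, i: False, p: False}
  {i: True, p: True, h: False}
  {i: True, h: False, p: False}
  {p: True, h: True, i: False}
  {h: True, p: False, i: False}
  {i: True, h: True, p: True}


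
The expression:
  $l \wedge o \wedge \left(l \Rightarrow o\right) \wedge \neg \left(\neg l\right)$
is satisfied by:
  {o: True, l: True}


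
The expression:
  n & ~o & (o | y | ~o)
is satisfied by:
  {n: True, o: False}


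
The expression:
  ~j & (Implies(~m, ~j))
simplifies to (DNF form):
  ~j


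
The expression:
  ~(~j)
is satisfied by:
  {j: True}


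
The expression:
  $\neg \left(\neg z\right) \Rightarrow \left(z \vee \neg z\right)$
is always true.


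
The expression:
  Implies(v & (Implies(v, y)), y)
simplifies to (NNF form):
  True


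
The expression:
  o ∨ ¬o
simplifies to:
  True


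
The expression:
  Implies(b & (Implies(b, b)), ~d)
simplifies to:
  ~b | ~d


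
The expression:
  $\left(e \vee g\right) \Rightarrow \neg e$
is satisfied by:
  {e: False}


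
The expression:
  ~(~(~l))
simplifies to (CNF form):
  ~l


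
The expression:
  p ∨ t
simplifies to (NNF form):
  p ∨ t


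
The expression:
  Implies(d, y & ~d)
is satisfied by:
  {d: False}


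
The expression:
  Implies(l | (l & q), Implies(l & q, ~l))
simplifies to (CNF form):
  ~l | ~q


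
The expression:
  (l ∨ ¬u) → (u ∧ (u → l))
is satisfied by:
  {u: True}


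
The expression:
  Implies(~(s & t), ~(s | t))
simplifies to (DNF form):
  (s & t) | (~s & ~t)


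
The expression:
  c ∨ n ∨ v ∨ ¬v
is always true.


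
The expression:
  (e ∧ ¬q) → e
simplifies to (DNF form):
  True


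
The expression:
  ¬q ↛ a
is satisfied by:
  {q: False, a: False}


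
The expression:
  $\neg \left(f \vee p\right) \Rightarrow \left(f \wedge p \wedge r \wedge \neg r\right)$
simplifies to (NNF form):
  $f \vee p$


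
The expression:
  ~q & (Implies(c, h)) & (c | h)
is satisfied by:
  {h: True, q: False}


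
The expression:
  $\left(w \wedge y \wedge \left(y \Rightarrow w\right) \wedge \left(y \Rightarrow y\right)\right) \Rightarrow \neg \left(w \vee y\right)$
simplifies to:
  $\neg w \vee \neg y$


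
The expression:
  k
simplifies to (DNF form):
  k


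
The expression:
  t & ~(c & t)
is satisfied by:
  {t: True, c: False}


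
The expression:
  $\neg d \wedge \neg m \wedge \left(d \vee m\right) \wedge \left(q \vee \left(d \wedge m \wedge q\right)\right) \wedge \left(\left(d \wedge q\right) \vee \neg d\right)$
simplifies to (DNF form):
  $\text{False}$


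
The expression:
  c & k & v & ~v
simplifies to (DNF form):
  False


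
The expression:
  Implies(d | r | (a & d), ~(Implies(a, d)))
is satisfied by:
  {a: True, d: False, r: False}
  {d: False, r: False, a: False}
  {r: True, a: True, d: False}


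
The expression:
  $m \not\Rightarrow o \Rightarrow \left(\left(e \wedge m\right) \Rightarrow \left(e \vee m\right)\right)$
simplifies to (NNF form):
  $\text{True}$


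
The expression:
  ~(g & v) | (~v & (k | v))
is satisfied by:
  {g: False, v: False}
  {v: True, g: False}
  {g: True, v: False}


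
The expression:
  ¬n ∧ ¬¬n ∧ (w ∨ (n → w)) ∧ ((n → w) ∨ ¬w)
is never true.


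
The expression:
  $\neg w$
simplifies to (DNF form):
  $\neg w$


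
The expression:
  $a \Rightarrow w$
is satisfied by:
  {w: True, a: False}
  {a: False, w: False}
  {a: True, w: True}


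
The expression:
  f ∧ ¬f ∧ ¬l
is never true.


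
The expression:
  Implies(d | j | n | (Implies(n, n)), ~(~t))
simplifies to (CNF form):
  t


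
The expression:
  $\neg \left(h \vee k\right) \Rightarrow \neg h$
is always true.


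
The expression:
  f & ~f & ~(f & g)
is never true.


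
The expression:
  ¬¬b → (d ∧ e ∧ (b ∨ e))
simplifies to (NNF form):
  (d ∧ e) ∨ ¬b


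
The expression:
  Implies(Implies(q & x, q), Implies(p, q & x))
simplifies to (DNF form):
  ~p | (q & x)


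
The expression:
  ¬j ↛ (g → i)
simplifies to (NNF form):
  g ∧ ¬i ∧ ¬j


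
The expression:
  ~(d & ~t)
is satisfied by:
  {t: True, d: False}
  {d: False, t: False}
  {d: True, t: True}


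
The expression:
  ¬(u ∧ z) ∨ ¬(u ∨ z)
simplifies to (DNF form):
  ¬u ∨ ¬z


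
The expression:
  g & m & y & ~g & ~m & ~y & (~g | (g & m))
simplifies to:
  False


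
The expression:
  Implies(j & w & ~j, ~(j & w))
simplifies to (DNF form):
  True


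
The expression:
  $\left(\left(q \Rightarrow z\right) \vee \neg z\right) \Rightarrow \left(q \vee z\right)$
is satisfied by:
  {q: True, z: True}
  {q: True, z: False}
  {z: True, q: False}


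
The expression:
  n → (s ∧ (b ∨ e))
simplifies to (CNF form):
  (s ∨ ¬n) ∧ (b ∨ e ∨ ¬n) ∧ (b ∨ s ∨ ¬n) ∧ (e ∨ s ∨ ¬n)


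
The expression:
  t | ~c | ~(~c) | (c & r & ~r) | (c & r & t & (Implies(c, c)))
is always true.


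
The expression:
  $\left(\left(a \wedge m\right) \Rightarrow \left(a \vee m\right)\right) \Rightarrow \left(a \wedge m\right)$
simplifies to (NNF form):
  $a \wedge m$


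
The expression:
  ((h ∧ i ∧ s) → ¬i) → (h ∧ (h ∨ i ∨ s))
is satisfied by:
  {h: True}


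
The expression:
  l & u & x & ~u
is never true.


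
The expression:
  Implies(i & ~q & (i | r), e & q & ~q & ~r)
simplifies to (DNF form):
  q | ~i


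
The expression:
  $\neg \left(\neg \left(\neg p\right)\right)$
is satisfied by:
  {p: False}


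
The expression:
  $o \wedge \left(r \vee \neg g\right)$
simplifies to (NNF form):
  $o \wedge \left(r \vee \neg g\right)$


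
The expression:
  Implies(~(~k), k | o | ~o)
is always true.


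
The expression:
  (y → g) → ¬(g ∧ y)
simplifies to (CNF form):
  ¬g ∨ ¬y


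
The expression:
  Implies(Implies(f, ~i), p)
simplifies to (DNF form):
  p | (f & i)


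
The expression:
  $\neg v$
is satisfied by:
  {v: False}


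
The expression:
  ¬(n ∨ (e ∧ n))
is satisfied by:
  {n: False}


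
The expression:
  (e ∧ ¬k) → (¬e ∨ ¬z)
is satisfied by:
  {k: True, e: False, z: False}
  {e: False, z: False, k: False}
  {k: True, z: True, e: False}
  {z: True, e: False, k: False}
  {k: True, e: True, z: False}
  {e: True, k: False, z: False}
  {k: True, z: True, e: True}


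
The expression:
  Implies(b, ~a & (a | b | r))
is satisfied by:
  {a: False, b: False}
  {b: True, a: False}
  {a: True, b: False}


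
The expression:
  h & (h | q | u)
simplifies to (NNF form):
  h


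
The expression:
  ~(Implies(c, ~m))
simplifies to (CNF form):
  c & m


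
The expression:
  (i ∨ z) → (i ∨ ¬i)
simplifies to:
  True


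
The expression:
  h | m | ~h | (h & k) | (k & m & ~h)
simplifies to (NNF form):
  True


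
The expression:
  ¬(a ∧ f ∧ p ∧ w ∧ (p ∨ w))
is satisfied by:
  {w: False, p: False, a: False, f: False}
  {f: True, w: False, p: False, a: False}
  {a: True, w: False, p: False, f: False}
  {f: True, a: True, w: False, p: False}
  {p: True, f: False, w: False, a: False}
  {f: True, p: True, w: False, a: False}
  {a: True, p: True, f: False, w: False}
  {f: True, a: True, p: True, w: False}
  {w: True, a: False, p: False, f: False}
  {f: True, w: True, a: False, p: False}
  {a: True, w: True, f: False, p: False}
  {f: True, a: True, w: True, p: False}
  {p: True, w: True, a: False, f: False}
  {f: True, p: True, w: True, a: False}
  {a: True, p: True, w: True, f: False}


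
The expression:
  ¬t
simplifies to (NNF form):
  ¬t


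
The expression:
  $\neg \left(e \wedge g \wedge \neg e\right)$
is always true.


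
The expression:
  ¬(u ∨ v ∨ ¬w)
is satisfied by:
  {w: True, u: False, v: False}


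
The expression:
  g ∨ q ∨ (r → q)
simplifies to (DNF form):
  g ∨ q ∨ ¬r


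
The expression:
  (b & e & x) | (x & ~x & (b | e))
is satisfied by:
  {e: True, b: True, x: True}


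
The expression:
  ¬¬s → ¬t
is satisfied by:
  {s: False, t: False}
  {t: True, s: False}
  {s: True, t: False}


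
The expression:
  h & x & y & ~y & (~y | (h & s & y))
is never true.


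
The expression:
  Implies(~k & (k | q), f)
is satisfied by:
  {k: True, f: True, q: False}
  {k: True, f: False, q: False}
  {f: True, k: False, q: False}
  {k: False, f: False, q: False}
  {k: True, q: True, f: True}
  {k: True, q: True, f: False}
  {q: True, f: True, k: False}


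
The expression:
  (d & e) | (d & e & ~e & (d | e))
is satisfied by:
  {e: True, d: True}


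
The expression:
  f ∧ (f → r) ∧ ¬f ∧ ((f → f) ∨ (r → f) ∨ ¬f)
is never true.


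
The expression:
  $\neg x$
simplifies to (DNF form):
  $\neg x$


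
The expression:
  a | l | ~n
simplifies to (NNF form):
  a | l | ~n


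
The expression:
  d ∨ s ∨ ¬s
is always true.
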